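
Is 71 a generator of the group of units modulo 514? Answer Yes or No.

Yes

φ(514) = φ(2)·φ(257) = 1·256 = 256 = 2^8.
An element g generates (Z/514Z)^× iff g^(256/q) ≢ 1 (mod 514) for each prime q ∈ {2}.
71^128 ≡ 513 (mod 514)  [q = 2: ≢ 1 ✓]
None equal 1, so ord_514(71) = 256: 71 is a primitive root.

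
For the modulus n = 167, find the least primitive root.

φ(167) = 167 − 1 = 166 = 2 · 83.
g is a primitive root iff g^(166/q) ≢ 1 (mod 167) for each prime q ∈ {2, 83}.
g = 2: 2^83 ≡ 1 — hits 1, so not a primitive root.
g = 3: 3^83 ≡ 1 — hits 1, so not a primitive root.
g = 4: 4^83 ≡ 1 — hits 1, so not a primitive root.
g = 5: 5^83 ≡ 166; 5^2 ≡ 25 — none is 1, so 5 is a primitive root.
So 5 is the smallest generator of (Z/167Z)^×.

5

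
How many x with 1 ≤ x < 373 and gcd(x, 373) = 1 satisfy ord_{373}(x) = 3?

2

φ(373) = 373 − 1 = 372 = 2^2 · 3 · 31.
In a cyclic group of order 372, there are φ(d) elements of order d for each divisor d of 372, and zero for non-divisors.
3 | 372, and φ(3) = 3 − 1 = 2.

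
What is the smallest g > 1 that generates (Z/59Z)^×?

φ(59) = 59 − 1 = 58 = 2 · 29.
g is a primitive root iff g^(58/q) ≢ 1 (mod 59) for each prime q ∈ {2, 29}.
g = 2: 2^29 ≡ 58; 2^2 ≡ 4 — none is 1, so 2 is a primitive root.
The smallest primitive root modulo 59 is 2.

2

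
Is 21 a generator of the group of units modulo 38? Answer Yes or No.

φ(38) = φ(2)·φ(19) = 1·18 = 18 = 2 · 3^2.
It suffices to check that the order of 21 is not a proper divisor of 18: compute 21^(18/q) for q ∈ {2, 3}.
21^9 ≡ 37 (mod 38)  [q = 2: ≢ 1 ✓]
21^6 ≡ 7 (mod 38)  [q = 3: ≢ 1 ✓]
None equal 1, so ord_38(21) = 18: 21 is a primitive root.

Yes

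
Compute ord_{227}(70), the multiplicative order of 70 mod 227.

Since 70 ∈ (Z/227Z)^×, its order divides φ(227) = 227 − 1 = 226 = 2 · 113.
Divisors of 226: 1, 2, 113, 226.
Test each divisor d:
70^1 ≡ 70
70^2 ≡ 133
70^113 ≡ 1
So ord_227(70) = 113.

113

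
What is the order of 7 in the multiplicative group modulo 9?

The order of 7 must divide φ(9) = φ(3^2) = 3·(3−1) = 6 = 2 · 3.
Divisors of 6: 1, 2, 3, 6.
Compute 7^d (mod 9) for the divisors d until we hit 1:
7^1 ≡ 7 (mod 9)
7^2 ≡ 4 (mod 9)
7^3 ≡ 1 (mod 9) ✓
Therefore the multiplicative order of 7 modulo 9 is 3.

3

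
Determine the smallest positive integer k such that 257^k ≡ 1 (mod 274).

By Lagrange's theorem, ord_274(257) divides φ(274) = φ(2)·φ(137) = 1·136 = 136 = 2^3 · 17.
Divisors of 136: 1, 2, 4, 8, 17, 34, 68, 136.
Test each divisor d:
257^1 ≡ 257
257^2 ≡ 15
257^4 ≡ 225
257^8 ≡ 209
257^17 ≡ 237
257^34 ≡ 273
257^68 ≡ 1
The smallest such exponent is 68, so the order of 257 is 68.

68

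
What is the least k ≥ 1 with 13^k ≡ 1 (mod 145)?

28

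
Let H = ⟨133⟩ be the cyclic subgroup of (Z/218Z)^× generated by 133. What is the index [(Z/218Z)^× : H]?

By Lagrange's theorem, ord_218(133) divides φ(218) = φ(2)·φ(109) = 1·108 = 108 = 2^2 · 3^3.
Divisors of 108: 1, 2, 3, 4, 6, 9, 12, 18, 27, 36, 54, 108.
Test each divisor d:
133^1 ≡ 133
133^2 ≡ 31
133^3 ≡ 199
133^4 ≡ 89
133^6 ≡ 143
133^9 ≡ 117
133^12 ≡ 175
133^18 ≡ 173
133^27 ≡ 185
133^36 ≡ 63
133^54 ≡ 217
133^108 ≡ 1
The order of 133 is 108, so the subgroup it generates has 108 elements.
The index is φ(218) / ord(133) = 108 / 108 = 1.

1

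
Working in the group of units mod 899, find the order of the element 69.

420

The order of 69 must divide φ(899) = φ(29·31) = (29−1)·(31−1) = 28·30 = 840 = 2^3 · 3 · 5 · 7.
Divisors of 840: 1, 2, 3, 4, 5, 6, 7, 8, 10, 12, 14, 15, 20, 21, 24, 28, 30, 35, 40, 42, 56, 60, 70, 84, 105, 120, 140, 168, 210, 280, 420, 840.
Check 69^d mod 899 for each divisor in increasing order:
69^1 ≡ 69 (mod 899)
69^2 ≡ 266 (mod 899)
69^3 ≡ 374 (mod 899)
69^4 ≡ 634 (mod 899)
69^5 ≡ 594 (mod 899)
69^6 ≡ 531 (mod 899)
69^7 ≡ 679 (mod 899)
69^8 ≡ 103 (mod 899)
69^10 ≡ 428 (mod 899)
69^12 ≡ 574 (mod 899)
69^14 ≡ 753 (mod 899)
69^15 ≡ 714 (mod 899)
69^20 ≡ 687 (mod 899)
69^21 ≡ 655 (mod 899)
69^24 ≡ 442 (mod 899)
69^28 ≡ 639 (mod 899)
69^30 ≡ 63 (mod 899)
69^35 ≡ 563 (mod 899)
69^40 ≡ 893 (mod 899)
69^42 ≡ 202 (mod 899)
69^56 ≡ 175 (mod 899)
69^60 ≡ 373 (mod 899)
69^70 ≡ 521 (mod 899)
69^84 ≡ 349 (mod 899)
69^105 ≡ 249 (mod 899)
69^120 ≡ 683 (mod 899)
69^140 ≡ 842 (mod 899)
69^168 ≡ 436 (mod 899)
69^210 ≡ 869 (mod 899)
69^280 ≡ 552 (mod 899)
69^420 ≡ 1 (mod 899) ✓
So ord_899(69) = 420.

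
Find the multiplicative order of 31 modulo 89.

Since 31 ∈ (Z/89Z)^×, its order divides φ(89) = 89 − 1 = 88 = 2^3 · 11.
Divisors of 88: 1, 2, 4, 8, 11, 22, 44, 88.
Compute 31^d (mod 89) for the divisors d until we hit 1:
31^1 ≡ 31 (mod 89)
31^2 ≡ 71 (mod 89)
31^4 ≡ 57 (mod 89)
31^8 ≡ 45 (mod 89)
31^11 ≡ 77 (mod 89)
31^22 ≡ 55 (mod 89)
31^44 ≡ 88 (mod 89)
31^88 ≡ 1 (mod 89) ✓
So ord_89(31) = 88.

88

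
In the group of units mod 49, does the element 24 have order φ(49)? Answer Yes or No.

Yes

φ(49) = φ(7^2) = 7·(7−1) = 42 = 2 · 3 · 7.
24 is a primitive root mod 49 iff 24^(φ(49)/q) ≢ 1 for every prime q | φ(49), i.e. q ∈ {2, 3, 7}.
24^21 ≡ 48 (mod 49)  [q = 2: ≢ 1 ✓]
24^14 ≡ 30 (mod 49)  [q = 3: ≢ 1 ✓]
24^6 ≡ 36 (mod 49)  [q = 7: ≢ 1 ✓]
None equal 1, so ord_49(24) = 42: 24 is a primitive root.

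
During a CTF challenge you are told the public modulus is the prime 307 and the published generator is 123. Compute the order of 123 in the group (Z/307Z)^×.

ord(123) | φ(307) = 307 − 1 = 306 = 2 · 3^2 · 17.
Divisors of 306: 1, 2, 3, 6, 9, 17, 18, 34, 51, 102, 153, 306.
Compute 123^d (mod 307) for the divisors d until we hit 1:
123^1 ≡ 123 (mod 307)
123^2 ≡ 86 (mod 307)
123^3 ≡ 140 (mod 307)
123^6 ≡ 259 (mod 307)
123^9 ≡ 34 (mod 307)
123^17 ≡ 254 (mod 307)
123^18 ≡ 235 (mod 307)
123^34 ≡ 46 (mod 307)
123^51 ≡ 18 (mod 307)
123^102 ≡ 17 (mod 307)
123^153 ≡ 306 (mod 307)
123^306 ≡ 1 (mod 307) ✓
So ord_307(123) = 306.

306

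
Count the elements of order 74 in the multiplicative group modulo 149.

36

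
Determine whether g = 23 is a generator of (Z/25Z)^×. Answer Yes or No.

φ(25) = φ(5^2) = 5·(5−1) = 20 = 2^2 · 5.
It suffices to check that the order of 23 is not a proper divisor of 20: compute 23^(20/q) for q ∈ {2, 5}.
23^10 ≡ 24 (mod 25)  [q = 2: ≢ 1 ✓]
23^4 ≡ 16 (mod 25)  [q = 5: ≢ 1 ✓]
All checks pass, so 23 has order 20 and is a primitive root modulo 25.

Yes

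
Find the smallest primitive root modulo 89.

φ(89) = 89 − 1 = 88 = 2^3 · 11.
g is a primitive root iff g^(88/q) ≢ 1 (mod 89) for each prime q ∈ {2, 11}.
g = 2: 2^44 ≡ 1 — hits 1, so not a primitive root.
g = 3: 3^44 ≡ 88; 3^8 ≡ 64 — none is 1, so 3 is a primitive root.
The smallest primitive root modulo 89 is 3.

3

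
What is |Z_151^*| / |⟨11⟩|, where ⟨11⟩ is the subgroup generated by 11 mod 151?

ord(11) | φ(151) = 151 − 1 = 150 = 2 · 3 · 5^2.
Divisors of 150: 1, 2, 3, 5, 6, 10, 15, 25, 30, 50, 75, 150.
Check 11^d mod 151 for each divisor in increasing order:
11^1 ≡ 11
11^2 ≡ 121
11^3 ≡ 123
11^5 ≡ 85
11^6 ≡ 29
11^10 ≡ 128
11^15 ≡ 8
11^25 ≡ 118
11^30 ≡ 64
11^50 ≡ 32
11^75 ≡ 1
So ord_151(11) = 75, hence |⟨11⟩| = 75.
Index = |(Z/151Z)^×| / |⟨11⟩| = 150 / 75 = 2.

2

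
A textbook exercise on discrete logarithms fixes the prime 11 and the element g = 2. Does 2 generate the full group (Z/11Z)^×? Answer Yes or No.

Yes

φ(11) = 11 − 1 = 10 = 2 · 5.
2 is a primitive root mod 11 iff 2^(φ(11)/q) ≢ 1 for every prime q | φ(11), i.e. q ∈ {2, 5}.
2^5 ≡ 10 (mod 11)  [q = 2: ≢ 1 ✓]
2^2 ≡ 4 (mod 11)  [q = 5: ≢ 1 ✓]
None equal 1, so ord_11(2) = 10: 2 is a primitive root.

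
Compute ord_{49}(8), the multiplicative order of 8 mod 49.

7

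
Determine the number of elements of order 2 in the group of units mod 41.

1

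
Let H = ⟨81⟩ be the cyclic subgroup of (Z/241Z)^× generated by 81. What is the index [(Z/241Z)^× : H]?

By Lagrange's theorem, ord_241(81) divides φ(241) = 241 − 1 = 240 = 2^4 · 3 · 5.
Divisors of 240: 1, 2, 3, 4, 5, 6, 8, 10, 12, 15, 16, 20, 24, 30, 40, 48, 60, 80, 120, 240.
Evaluate successive powers at the divisors of 240:
81^1 ≡ 81 (mod 241)
81^2 ≡ 54 (mod 241)
81^3 ≡ 36 (mod 241)
81^4 ≡ 24 (mod 241)
81^5 ≡ 16 (mod 241)
81^6 ≡ 91 (mod 241)
81^8 ≡ 94 (mod 241)
81^10 ≡ 15 (mod 241)
81^12 ≡ 87 (mod 241)
81^15 ≡ 240 (mod 241)
81^16 ≡ 160 (mod 241)
81^20 ≡ 225 (mod 241)
81^24 ≡ 98 (mod 241)
81^30 ≡ 1 (mod 241) ✓
The order of 81 is 30, so the subgroup it generates has 30 elements.
[(Z/241Z)^× : ⟨81⟩] = 240/30 = 8.

8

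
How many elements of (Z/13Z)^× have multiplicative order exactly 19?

φ(13) = 13 − 1 = 12 = 2^2 · 3.
Since (Z/13Z)^× is cyclic of order 12, the number of elements of order d is φ(d) when d | 12 and 0 otherwise.
19 does not divide 12, so no element of (Z/13Z)^× has order 19.

0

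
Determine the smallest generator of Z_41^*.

6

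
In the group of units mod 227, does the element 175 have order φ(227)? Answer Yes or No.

No

φ(227) = 227 − 1 = 226 = 2 · 113.
It suffices to check that the order of 175 is not a proper divisor of 226: compute 175^(226/q) for q ∈ {2, 113}.
175^113 ≡ 1 (mod 227)  [q = 2: ≡ 1 ✗]
175^2 ≡ 207 (mod 227)  [q = 113: ≢ 1 ✓]
The check at q = 2 fails, so 175 generates a proper subgroup.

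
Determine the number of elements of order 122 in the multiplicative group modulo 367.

60

φ(367) = 367 − 1 = 366 = 2 · 3 · 61.
(Z/367Z)^× is cyclic (|G| = 366); a cyclic group of order m has exactly φ(d) elements of each order d | m, and none otherwise.
122 = 2 · 61 divides 366, and φ(122) = 60.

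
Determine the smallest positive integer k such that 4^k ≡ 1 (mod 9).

3

Since 4 ∈ (Z/9Z)^×, its order divides φ(9) = φ(3^2) = 3·(3−1) = 6 = 2 · 3.
Divisors of 6: 1, 2, 3, 6.
Evaluate successive powers at the divisors of 6:
4^1 ≡ 4
4^2 ≡ 7
4^3 ≡ 1
So ord_9(4) = 3.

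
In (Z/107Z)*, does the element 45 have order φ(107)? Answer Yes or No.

Yes

φ(107) = 107 − 1 = 106 = 2 · 53.
An element g generates (Z/107Z)^× iff g^(106/q) ≢ 1 (mod 107) for each prime q ∈ {2, 53}.
45^53 ≡ 106 (mod 107)  [q = 2: ≢ 1 ✓]
45^2 ≡ 99 (mod 107)  [q = 53: ≢ 1 ✓]
None equal 1, so ord_107(45) = 106: 45 is a primitive root.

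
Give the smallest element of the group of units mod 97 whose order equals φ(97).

φ(97) = 97 − 1 = 96 = 2^5 · 3.
Test candidates g = 2, 3, … against the prime factors q ∈ {2, 3} of φ(97): g is a generator iff g^(96/q) ≢ 1 for every such q.
g = 2: 2^48 ≡ 1 — hits 1, so not a primitive root.
g = 3: 3^48 ≡ 1 — hits 1, so not a primitive root.
g = 4: 4^48 ≡ 1 — hits 1, so not a primitive root.
g = 5: 5^48 ≡ 96; 5^32 ≡ 35 — none is 1, so 5 is a primitive root.
So 5 is the smallest generator of (Z/97Z)^×.

5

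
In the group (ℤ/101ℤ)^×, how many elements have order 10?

φ(101) = 101 − 1 = 100 = 2^2 · 5^2.
Since (Z/101Z)^× is cyclic of order 100, the number of elements of order d is φ(d) when d | 100 and 0 otherwise.
10 = 2 · 5 divides 100, and φ(10) = 4.

4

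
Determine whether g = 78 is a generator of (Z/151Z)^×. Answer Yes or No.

No

φ(151) = 151 − 1 = 150 = 2 · 3 · 5^2.
Test 78^(150/q) mod 151 for each prime factor q of 150:
78^75 ≡ 1 (mod 151)  [q = 2: ≡ 1 ✗]
78^50 ≡ 1 (mod 151)  [q = 3: ≡ 1 ✗]
78^30 ≡ 8 (mod 151)  [q = 5: ≢ 1 ✓]
The check at q = 2 fails, so 78 generates a proper subgroup.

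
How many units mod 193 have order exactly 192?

64

φ(193) = 193 − 1 = 192 = 2^6 · 3.
Since (Z/193Z)^× is cyclic of order 192, the number of elements of order d is φ(d) when d | 192 and 0 otherwise.
192 = 2^6 · 3 divides 192, and φ(192) = 64.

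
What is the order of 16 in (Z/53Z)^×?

13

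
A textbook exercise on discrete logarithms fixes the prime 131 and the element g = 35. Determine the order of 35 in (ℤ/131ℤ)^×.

65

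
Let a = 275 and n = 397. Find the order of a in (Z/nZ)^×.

198

By Lagrange's theorem, ord_397(275) divides φ(397) = 397 − 1 = 396 = 2^2 · 3^2 · 11.
Divisors of 396: 1, 2, 3, 4, 6, 9, 11, 12, 18, 22, 33, 36, 44, 66, 99, 132, 198, 396.
Evaluate successive powers at the divisors of 396:
275^1 ≡ 275 (mod 397)
275^2 ≡ 195 (mod 397)
275^3 ≡ 30 (mod 397)
275^4 ≡ 310 (mod 397)
275^6 ≡ 106 (mod 397)
275^9 ≡ 4 (mod 397)
275^11 ≡ 383 (mod 397)
275^12 ≡ 120 (mod 397)
275^18 ≡ 16 (mod 397)
275^22 ≡ 196 (mod 397)
275^33 ≡ 35 (mod 397)
275^36 ≡ 256 (mod 397)
275^44 ≡ 304 (mod 397)
275^66 ≡ 34 (mod 397)
275^99 ≡ 396 (mod 397)
275^132 ≡ 362 (mod 397)
275^198 ≡ 1 (mod 397) ✓
Hence ord(275) = 198.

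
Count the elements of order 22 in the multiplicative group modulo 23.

10

φ(23) = 23 − 1 = 22 = 2 · 11.
(Z/23Z)^× is cyclic (|G| = 22); a cyclic group of order m has exactly φ(d) elements of each order d | m, and none otherwise.
22 = 2 · 11 divides 22, and φ(22) = 10.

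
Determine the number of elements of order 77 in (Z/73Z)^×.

φ(73) = 73 − 1 = 72 = 2^3 · 3^2.
Since (Z/73Z)^× is cyclic of order 72, the number of elements of order d is φ(d) when d | 72 and 0 otherwise.
Here 72 is not a multiple of 77, so there are no elements of order 77.

0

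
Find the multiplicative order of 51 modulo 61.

60

ord(51) | φ(61) = 61 − 1 = 60 = 2^2 · 3 · 5.
Divisors of 60: 1, 2, 3, 4, 5, 6, 10, 12, 15, 20, 30, 60.
Test each divisor d:
51^1 ≡ 51 (mod 61)
51^2 ≡ 39 (mod 61)
51^3 ≡ 37 (mod 61)
51^4 ≡ 57 (mod 61)
51^5 ≡ 40 (mod 61)
51^6 ≡ 27 (mod 61)
51^10 ≡ 14 (mod 61)
51^12 ≡ 58 (mod 61)
51^15 ≡ 11 (mod 61)
51^20 ≡ 13 (mod 61)
51^30 ≡ 60 (mod 61)
51^60 ≡ 1 (mod 61) ✓
So ord_61(51) = 60.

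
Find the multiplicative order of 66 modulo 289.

136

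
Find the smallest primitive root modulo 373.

2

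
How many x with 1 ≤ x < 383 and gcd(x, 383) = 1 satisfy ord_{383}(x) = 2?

φ(383) = 383 − 1 = 382 = 2 · 191.
Since (Z/383Z)^× is cyclic of order 382, the number of elements of order d is φ(d) when d | 382 and 0 otherwise.
2 | 382, and φ(2) = 2 − 1 = 1.

1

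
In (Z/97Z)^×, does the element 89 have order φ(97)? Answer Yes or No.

No

φ(97) = 97 − 1 = 96 = 2^5 · 3.
Test 89^(96/q) mod 97 for each prime factor q of 96:
89^48 ≡ 1 (mod 97)  [q = 2: ≡ 1 ✗]
89^32 ≡ 1 (mod 97)  [q = 3: ≡ 1 ✗]
Since 89^48 ≡ 1, the order of 89 divides 48 < 96, so 89 is not a primitive root.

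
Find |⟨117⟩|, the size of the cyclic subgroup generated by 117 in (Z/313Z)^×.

156

The order of 117 must divide φ(313) = 313 − 1 = 312 = 2^3 · 3 · 13.
Divisors of 312: 1, 2, 3, 4, 6, 8, 12, 13, 24, 26, 39, 52, 78, 104, 156, 312.
Test each divisor d:
117^1 ≡ 117 (mod 313)
117^2 ≡ 230 (mod 313)
117^3 ≡ 305 (mod 313)
117^4 ≡ 3 (mod 313)
117^6 ≡ 64 (mod 313)
117^8 ≡ 9 (mod 313)
117^12 ≡ 27 (mod 313)
117^13 ≡ 29 (mod 313)
117^24 ≡ 103 (mod 313)
117^26 ≡ 215 (mod 313)
117^39 ≡ 288 (mod 313)
117^52 ≡ 214 (mod 313)
117^78 ≡ 312 (mod 313)
117^104 ≡ 98 (mod 313)
117^156 ≡ 1 (mod 313) ✓
Hence ord(117) = 156.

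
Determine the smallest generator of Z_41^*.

φ(41) = 41 − 1 = 40 = 2^3 · 5.
Test candidates g = 2, 3, … against the prime factors q ∈ {2, 5} of φ(41): g is a generator iff g^(40/q) ≢ 1 for every such q.
g = 2: 2^20 ≡ 1 — hits 1, so not a primitive root.
g = 3: 3^20 ≡ 40; 3^8 ≡ 1 — hits 1, so not a primitive root.
g = 4: 4^20 ≡ 1 — hits 1, so not a primitive root.
g = 5: 5^20 ≡ 1 — hits 1, so not a primitive root.
g = 6: 6^20 ≡ 40; 6^8 ≡ 10 — none is 1, so 6 is a primitive root.
The smallest primitive root modulo 41 is 6.

6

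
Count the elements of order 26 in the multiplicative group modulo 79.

φ(79) = 79 − 1 = 78 = 2 · 3 · 13.
(Z/79Z)^× is cyclic (|G| = 78); a cyclic group of order m has exactly φ(d) elements of each order d | m, and none otherwise.
26 = 2 · 13 divides 78, and φ(26) = 12.

12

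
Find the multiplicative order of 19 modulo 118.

29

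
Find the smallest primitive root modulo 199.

3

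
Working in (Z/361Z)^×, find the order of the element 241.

Since 241 ∈ (Z/361Z)^×, its order divides φ(361) = φ(19^2) = 19·(19−1) = 342 = 2 · 3^2 · 19.
Divisors of 342: 1, 2, 3, 6, 9, 18, 19, 38, 57, 114, 171, 342.
Check 241^d mod 361 for each divisor in increasing order:
241^1 ≡ 241
241^2 ≡ 321
241^3 ≡ 107
241^6 ≡ 258
241^9 ≡ 170
241^18 ≡ 20
241^19 ≡ 127
241^38 ≡ 245
241^57 ≡ 69
241^114 ≡ 68
241^171 ≡ 360
241^342 ≡ 1
Therefore the multiplicative order of 241 modulo 361 is 342.

342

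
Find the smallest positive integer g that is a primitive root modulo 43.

φ(43) = 43 − 1 = 42 = 2 · 3 · 7.
g is a primitive root iff g^(42/q) ≢ 1 (mod 43) for each prime q ∈ {2, 3, 7}.
g = 2: 2^21 ≡ 42; 2^14 ≡ 1 — hits 1, so not a primitive root.
g = 3: 3^21 ≡ 42; 3^14 ≡ 36; 3^6 ≡ 41 — none is 1, so 3 is a primitive root.
The smallest primitive root modulo 43 is 3.

3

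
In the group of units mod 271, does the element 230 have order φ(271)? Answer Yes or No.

No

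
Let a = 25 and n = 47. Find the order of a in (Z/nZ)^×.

ord(25) | φ(47) = 47 − 1 = 46 = 2 · 23.
Divisors of 46: 1, 2, 23, 46.
Check 25^d mod 47 for each divisor in increasing order:
25^1 ≡ 25 (mod 47)
25^2 ≡ 14 (mod 47)
25^23 ≡ 1 (mod 47) ✓
The smallest such exponent is 23, so the order of 25 is 23.

23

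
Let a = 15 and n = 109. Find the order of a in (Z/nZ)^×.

27

Since 15 ∈ (Z/109Z)^×, its order divides φ(109) = 109 − 1 = 108 = 2^2 · 3^3.
Divisors of 108: 1, 2, 3, 4, 6, 9, 12, 18, 27, 36, 54, 108.
Test each divisor d:
15^1 ≡ 15
15^2 ≡ 7
15^3 ≡ 105
15^4 ≡ 49
15^6 ≡ 16
15^9 ≡ 45
15^12 ≡ 38
15^18 ≡ 63
15^27 ≡ 1
So ord_109(15) = 27.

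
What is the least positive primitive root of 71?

φ(71) = 71 − 1 = 70 = 2 · 5 · 7.
Test candidates g = 2, 3, … against the prime factors q ∈ {2, 5, 7} of φ(71): g is a generator iff g^(70/q) ≢ 1 for every such q.
g = 2: 2^35 ≡ 1 — hits 1, so not a primitive root.
g = 3: 3^35 ≡ 1 — hits 1, so not a primitive root.
g = 4: 4^35 ≡ 1 — hits 1, so not a primitive root.
g = 5: 5^35 ≡ 1 — hits 1, so not a primitive root.
g = 6: 6^35 ≡ 1 — hits 1, so not a primitive root.
g = 7: 7^35 ≡ 70; 7^14 ≡ 54; 7^10 ≡ 45 — none is 1, so 7 is a primitive root.
The smallest primitive root modulo 71 is 7.

7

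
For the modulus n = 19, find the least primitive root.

2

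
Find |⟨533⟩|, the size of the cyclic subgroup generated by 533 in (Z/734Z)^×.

183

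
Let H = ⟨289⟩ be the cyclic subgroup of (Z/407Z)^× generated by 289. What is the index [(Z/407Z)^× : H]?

4

By Lagrange's theorem, ord_407(289) divides φ(407) = φ(11·37) = (11−1)·(37−1) = 10·36 = 360 = 2^3 · 3^2 · 5.
Divisors of 360: 1, 2, 3, 4, 5, 6, 8, 9, 10, 12, 15, 18, 20, 24, 30, 36, 40, 45, 60, 72, 90, 120, 180, 360.
Compute 289^d (mod 407) for the divisors d until we hit 1:
289^1 ≡ 289 (mod 407)
289^2 ≡ 86 (mod 407)
289^3 ≡ 27 (mod 407)
289^4 ≡ 70 (mod 407)
289^5 ≡ 287 (mod 407)
289^6 ≡ 322 (mod 407)
289^8 ≡ 16 (mod 407)
289^9 ≡ 147 (mod 407)
289^10 ≡ 155 (mod 407)
289^12 ≡ 306 (mod 407)
289^15 ≡ 122 (mod 407)
289^18 ≡ 38 (mod 407)
289^20 ≡ 12 (mod 407)
289^24 ≡ 26 (mod 407)
289^30 ≡ 232 (mod 407)
289^36 ≡ 223 (mod 407)
289^40 ≡ 144 (mod 407)
289^45 ≡ 221 (mod 407)
289^60 ≡ 100 (mod 407)
289^72 ≡ 75 (mod 407)
289^90 ≡ 1 (mod 407) ✓
So ord_407(289) = 90, hence |⟨289⟩| = 90.
[(Z/407Z)^× : ⟨289⟩] = 360/90 = 4.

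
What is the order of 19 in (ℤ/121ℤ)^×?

110

By Lagrange's theorem, ord_121(19) divides φ(121) = φ(11^2) = 11·(11−1) = 110 = 2 · 5 · 11.
Divisors of 110: 1, 2, 5, 10, 11, 22, 55, 110.
Check 19^d mod 121 for each divisor in increasing order:
19^1 ≡ 19
19^2 ≡ 119
19^5 ≡ 76
19^10 ≡ 89
19^11 ≡ 118
19^22 ≡ 9
19^55 ≡ 120
19^110 ≡ 1
Hence ord(19) = 110.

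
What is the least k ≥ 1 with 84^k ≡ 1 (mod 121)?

Since 84 ∈ (Z/121Z)^×, its order divides φ(121) = φ(11^2) = 11·(11−1) = 110 = 2 · 5 · 11.
Divisors of 110: 1, 2, 5, 10, 11, 22, 55, 110.
Check 84^d mod 121 for each divisor in increasing order:
84^1 ≡ 84
84^2 ≡ 38
84^5 ≡ 54
84^10 ≡ 12
84^11 ≡ 40
84^22 ≡ 27
84^55 ≡ 120
84^110 ≡ 1
So ord_121(84) = 110.

110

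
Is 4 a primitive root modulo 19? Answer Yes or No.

φ(19) = 19 − 1 = 18 = 2 · 3^2.
An element g generates (Z/19Z)^× iff g^(18/q) ≢ 1 (mod 19) for each prime q ∈ {2, 3}.
4^9 ≡ 1 (mod 19)  [q = 2: ≡ 1 ✗]
4^6 ≡ 11 (mod 19)  [q = 3: ≢ 1 ✓]
4^9 ≡ 1 shows ord(4) | 9, strictly less than φ(19); not a primitive root.

No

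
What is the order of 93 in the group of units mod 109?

18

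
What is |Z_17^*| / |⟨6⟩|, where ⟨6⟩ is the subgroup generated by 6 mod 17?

1

Since 6 ∈ (Z/17Z)^×, its order divides φ(17) = 17 − 1 = 16 = 2^4.
Divisors of 16: 1, 2, 4, 8, 16.
Compute 6^d (mod 17) for the divisors d until we hit 1:
6^1 ≡ 6 (mod 17)
6^2 ≡ 2 (mod 17)
6^4 ≡ 4 (mod 17)
6^8 ≡ 16 (mod 17)
6^16 ≡ 1 (mod 17) ✓
So ord_17(6) = 16, hence |⟨6⟩| = 16.
The index is φ(17) / ord(6) = 16 / 16 = 1.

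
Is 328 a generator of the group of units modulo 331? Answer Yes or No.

φ(331) = 331 − 1 = 330 = 2 · 3 · 5 · 11.
It suffices to check that the order of 328 is not a proper divisor of 330: compute 328^(330/q) for q ∈ {2, 3, 5, 11}.
328^165 ≡ 1 (mod 331)  [q = 2: ≡ 1 ✗]
328^110 ≡ 299 (mod 331)  [q = 3: ≢ 1 ✓]
328^66 ≡ 64 (mod 331)  [q = 5: ≢ 1 ✓]
328^30 ≡ 270 (mod 331)  [q = 11: ≢ 1 ✓]
328^165 ≡ 1 shows ord(328) | 165, strictly less than φ(331); not a primitive root.

No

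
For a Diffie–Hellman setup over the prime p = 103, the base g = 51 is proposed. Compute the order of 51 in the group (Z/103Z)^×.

Since 51 ∈ (Z/103Z)^×, its order divides φ(103) = 103 − 1 = 102 = 2 · 3 · 17.
Divisors of 102: 1, 2, 3, 6, 17, 34, 51, 102.
Check 51^d mod 103 for each divisor in increasing order:
51^1 ≡ 51
51^2 ≡ 26
51^3 ≡ 90
51^6 ≡ 66
51^17 ≡ 57
51^34 ≡ 56
51^51 ≡ 102
51^102 ≡ 1
Therefore the multiplicative order of 51 modulo 103 is 102.

102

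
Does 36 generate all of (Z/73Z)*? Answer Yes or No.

φ(73) = 73 − 1 = 72 = 2^3 · 3^2.
An element g generates (Z/73Z)^× iff g^(72/q) ≢ 1 (mod 73) for each prime q ∈ {2, 3}.
36^36 ≡ 1 (mod 73)  [q = 2: ≡ 1 ✗]
36^24 ≡ 8 (mod 73)  [q = 3: ≢ 1 ✓]
The check at q = 2 fails, so 36 generates a proper subgroup.

No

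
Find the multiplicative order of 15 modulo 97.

96

By Lagrange's theorem, ord_97(15) divides φ(97) = 97 − 1 = 96 = 2^5 · 3.
Divisors of 96: 1, 2, 3, 4, 6, 8, 12, 16, 24, 32, 48, 96.
Compute 15^d (mod 97) for the divisors d until we hit 1:
15^1 ≡ 15 (mod 97)
15^2 ≡ 31 (mod 97)
15^3 ≡ 77 (mod 97)
15^4 ≡ 88 (mod 97)
15^6 ≡ 12 (mod 97)
15^8 ≡ 81 (mod 97)
15^12 ≡ 47 (mod 97)
15^16 ≡ 62 (mod 97)
15^24 ≡ 75 (mod 97)
15^32 ≡ 61 (mod 97)
15^48 ≡ 96 (mod 97)
15^96 ≡ 1 (mod 97) ✓
The smallest such exponent is 96, so the order of 15 is 96.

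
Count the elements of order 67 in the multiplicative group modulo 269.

66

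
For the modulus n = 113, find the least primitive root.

3

φ(113) = 113 − 1 = 112 = 2^4 · 7.
g is a primitive root iff g^(112/q) ≢ 1 (mod 113) for each prime q ∈ {2, 7}.
g = 2: 2^56 ≡ 1 — hits 1, so not a primitive root.
g = 3: 3^56 ≡ 112; 3^16 ≡ 49 — none is 1, so 3 is a primitive root.
Hence the least primitive root of 113 is 3.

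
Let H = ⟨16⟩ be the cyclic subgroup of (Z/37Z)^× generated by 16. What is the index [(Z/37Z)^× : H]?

4

ord(16) | φ(37) = 37 − 1 = 36 = 2^2 · 3^2.
Divisors of 36: 1, 2, 3, 4, 6, 9, 12, 18, 36.
Evaluate successive powers at the divisors of 36:
16^1 ≡ 16 (mod 37)
16^2 ≡ 34 (mod 37)
16^3 ≡ 26 (mod 37)
16^4 ≡ 9 (mod 37)
16^6 ≡ 10 (mod 37)
16^9 ≡ 1 (mod 37) ✓
Thus |⟨16⟩| = ord(16) = 9.
[(Z/37Z)^× : ⟨16⟩] = 36/9 = 4.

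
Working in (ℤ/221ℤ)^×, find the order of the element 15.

24

Since 15 ∈ (Z/221Z)^×, its order divides φ(221) = φ(13·17) = (13−1)·(17−1) = 12·16 = 192 = 2^6 · 3.
Divisors of 192: 1, 2, 3, 4, 6, 8, 12, 16, 24, 32, 48, 64, 96, 192.
Compute 15^d (mod 221) for the divisors d until we hit 1:
15^1 ≡ 15 (mod 221)
15^2 ≡ 4 (mod 221)
15^3 ≡ 60 (mod 221)
15^4 ≡ 16 (mod 221)
15^6 ≡ 64 (mod 221)
15^8 ≡ 35 (mod 221)
15^12 ≡ 118 (mod 221)
15^16 ≡ 120 (mod 221)
15^24 ≡ 1 (mod 221) ✓
Therefore the multiplicative order of 15 modulo 221 is 24.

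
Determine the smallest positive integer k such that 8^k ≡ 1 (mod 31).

5

Since 8 ∈ (Z/31Z)^×, its order divides φ(31) = 31 − 1 = 30 = 2 · 3 · 5.
Divisors of 30: 1, 2, 3, 5, 6, 10, 15, 30.
Check 8^d mod 31 for each divisor in increasing order:
8^1 ≡ 8
8^2 ≡ 2
8^3 ≡ 16
8^5 ≡ 1
Hence ord(8) = 5.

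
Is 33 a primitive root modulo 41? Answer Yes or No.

φ(41) = 41 − 1 = 40 = 2^3 · 5.
An element g generates (Z/41Z)^× iff g^(40/q) ≢ 1 (mod 41) for each prime q ∈ {2, 5}.
33^20 ≡ 1 (mod 41)  [q = 2: ≡ 1 ✗]
33^8 ≡ 16 (mod 41)  [q = 5: ≢ 1 ✓]
Since 33^20 ≡ 1, the order of 33 divides 20 < 40, so 33 is not a primitive root.

No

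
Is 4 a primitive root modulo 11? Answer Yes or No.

No

φ(11) = 11 − 1 = 10 = 2 · 5.
Test 4^(10/q) mod 11 for each prime factor q of 10:
4^5 ≡ 1 (mod 11)  [q = 2: ≡ 1 ✗]
4^2 ≡ 5 (mod 11)  [q = 5: ≢ 1 ✓]
Since 4^5 ≡ 1, the order of 4 divides 5 < 10, so 4 is not a primitive root.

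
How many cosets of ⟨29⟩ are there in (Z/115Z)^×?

The order of 29 must divide φ(115) = φ(5·23) = (5−1)·(23−1) = 4·22 = 88 = 2^3 · 11.
Divisors of 88: 1, 2, 4, 8, 11, 22, 44, 88.
Test each divisor d:
29^1 ≡ 29 (mod 115)
29^2 ≡ 36 (mod 115)
29^4 ≡ 31 (mod 115)
29^8 ≡ 41 (mod 115)
29^11 ≡ 24 (mod 115)
29^22 ≡ 1 (mod 115) ✓
The order of 29 is 22, so the subgroup it generates has 22 elements.
[(Z/115Z)^× : ⟨29⟩] = 88/22 = 4.

4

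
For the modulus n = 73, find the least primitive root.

5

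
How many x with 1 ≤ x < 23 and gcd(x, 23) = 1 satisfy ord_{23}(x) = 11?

10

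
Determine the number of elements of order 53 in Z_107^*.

φ(107) = 107 − 1 = 106 = 2 · 53.
In a cyclic group of order 106, there are φ(d) elements of order d for each divisor d of 106, and zero for non-divisors.
53 | 106, and φ(53) = 53 − 1 = 52.

52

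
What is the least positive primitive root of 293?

φ(293) = 293 − 1 = 292 = 2^2 · 73.
Test candidates g = 2, 3, … against the prime factors q ∈ {2, 73} of φ(293): g is a generator iff g^(292/q) ≢ 1 for every such q.
g = 2: 2^146 ≡ 292; 2^4 ≡ 16 — none is 1, so 2 is a primitive root.
So 2 is the smallest generator of (Z/293Z)^×.

2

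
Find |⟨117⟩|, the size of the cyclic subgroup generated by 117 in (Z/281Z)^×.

280

By Lagrange's theorem, ord_281(117) divides φ(281) = 281 − 1 = 280 = 2^3 · 5 · 7.
Divisors of 280: 1, 2, 4, 5, 7, 8, 10, 14, 20, 28, 35, 40, 56, 70, 140, 280.
Compute 117^d (mod 281) for the divisors d until we hit 1:
117^1 ≡ 117
117^2 ≡ 201
117^4 ≡ 218
117^5 ≡ 216
117^7 ≡ 142
117^8 ≡ 35
117^10 ≡ 10
117^14 ≡ 213
117^20 ≡ 100
117^28 ≡ 128
117^35 ≡ 192
117^40 ≡ 165
117^56 ≡ 86
117^70 ≡ 53
117^140 ≡ 280
117^280 ≡ 1
Therefore the multiplicative order of 117 modulo 281 is 280.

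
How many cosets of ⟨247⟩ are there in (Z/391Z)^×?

4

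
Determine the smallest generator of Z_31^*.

3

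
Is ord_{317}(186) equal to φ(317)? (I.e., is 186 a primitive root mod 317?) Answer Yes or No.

No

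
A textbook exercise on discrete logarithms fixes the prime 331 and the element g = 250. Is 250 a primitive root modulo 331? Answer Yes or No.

Yes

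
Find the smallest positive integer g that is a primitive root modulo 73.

φ(73) = 73 − 1 = 72 = 2^3 · 3^2.
g is a primitive root iff g^(72/q) ≢ 1 (mod 73) for each prime q ∈ {2, 3}.
g = 2: 2^36 ≡ 1 — hits 1, so not a primitive root.
g = 3: 3^36 ≡ 1 — hits 1, so not a primitive root.
g = 4: 4^36 ≡ 1 — hits 1, so not a primitive root.
g = 5: 5^36 ≡ 72; 5^24 ≡ 8 — none is 1, so 5 is a primitive root.
The smallest primitive root modulo 73 is 5.

5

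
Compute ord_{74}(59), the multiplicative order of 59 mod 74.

36

Since 59 ∈ (Z/74Z)^×, its order divides φ(74) = φ(2)·φ(37) = 1·36 = 36 = 2^2 · 3^2.
Divisors of 36: 1, 2, 3, 4, 6, 9, 12, 18, 36.
Check 59^d mod 74 for each divisor in increasing order:
59^1 ≡ 59 (mod 74)
59^2 ≡ 3 (mod 74)
59^3 ≡ 29 (mod 74)
59^4 ≡ 9 (mod 74)
59^6 ≡ 27 (mod 74)
59^9 ≡ 43 (mod 74)
59^12 ≡ 63 (mod 74)
59^18 ≡ 73 (mod 74)
59^36 ≡ 1 (mod 74) ✓
So ord_74(59) = 36.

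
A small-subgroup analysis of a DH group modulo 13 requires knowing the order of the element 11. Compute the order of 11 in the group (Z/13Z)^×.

12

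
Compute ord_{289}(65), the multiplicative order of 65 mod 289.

16

The order of 65 must divide φ(289) = φ(17^2) = 17·(17−1) = 272 = 2^4 · 17.
Divisors of 272: 1, 2, 4, 8, 16, 17, 34, 68, 136, 272.
Compute 65^d (mod 289) for the divisors d until we hit 1:
65^1 ≡ 65 (mod 289)
65^2 ≡ 179 (mod 289)
65^4 ≡ 251 (mod 289)
65^8 ≡ 288 (mod 289)
65^16 ≡ 1 (mod 289) ✓
Hence ord(65) = 16.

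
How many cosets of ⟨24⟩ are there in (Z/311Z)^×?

10

The order of 24 must divide φ(311) = 311 − 1 = 310 = 2 · 5 · 31.
Divisors of 310: 1, 2, 5, 10, 31, 62, 155, 310.
Check 24^d mod 311 for each divisor in increasing order:
24^1 ≡ 24
24^2 ≡ 265
24^5 ≡ 91
24^10 ≡ 195
24^31 ≡ 1
So ord_311(24) = 31, hence |⟨24⟩| = 31.
The index is φ(311) / ord(24) = 310 / 31 = 10.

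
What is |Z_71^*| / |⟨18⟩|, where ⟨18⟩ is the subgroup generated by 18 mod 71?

2

The order of 18 must divide φ(71) = 71 − 1 = 70 = 2 · 5 · 7.
Divisors of 70: 1, 2, 5, 7, 10, 14, 35, 70.
Evaluate successive powers at the divisors of 70:
18^1 ≡ 18 (mod 71)
18^2 ≡ 40 (mod 71)
18^5 ≡ 45 (mod 71)
18^7 ≡ 25 (mod 71)
18^10 ≡ 37 (mod 71)
18^14 ≡ 57 (mod 71)
18^35 ≡ 1 (mod 71) ✓
The order of 18 is 35, so the subgroup it generates has 35 elements.
[(Z/71Z)^× : ⟨18⟩] = 70/35 = 2.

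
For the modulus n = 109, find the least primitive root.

φ(109) = 109 − 1 = 108 = 2^2 · 3^3.
g is a primitive root iff g^(108/q) ≢ 1 (mod 109) for each prime q ∈ {2, 3}.
g = 2: 2^54 ≡ 108; 2^36 ≡ 1 — hits 1, so not a primitive root.
g = 3: 3^54 ≡ 1 — hits 1, so not a primitive root.
g = 4: 4^54 ≡ 1 — hits 1, so not a primitive root.
g = 5: 5^54 ≡ 1 — hits 1, so not a primitive root.
g = 6: 6^54 ≡ 108; 6^36 ≡ 63 — none is 1, so 6 is a primitive root.
Hence the least primitive root of 109 is 6.

6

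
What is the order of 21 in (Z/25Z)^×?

By Lagrange's theorem, ord_25(21) divides φ(25) = φ(5^2) = 5·(5−1) = 20 = 2^2 · 5.
Divisors of 20: 1, 2, 4, 5, 10, 20.
Check 21^d mod 25 for each divisor in increasing order:
21^1 ≡ 21 (mod 25)
21^2 ≡ 16 (mod 25)
21^4 ≡ 6 (mod 25)
21^5 ≡ 1 (mod 25) ✓
Therefore the multiplicative order of 21 modulo 25 is 5.

5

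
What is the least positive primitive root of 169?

2

φ(169) = φ(13^2) = 13·(13−1) = 156 = 2^2 · 3 · 13.
g is a primitive root iff g^(156/q) ≢ 1 (mod 169) for each prime q ∈ {2, 3, 13}.
g = 2: 2^78 ≡ 168; 2^52 ≡ 146; 2^12 ≡ 40 — none is 1, so 2 is a primitive root.
So 2 is the smallest generator of (Z/169Z)^×.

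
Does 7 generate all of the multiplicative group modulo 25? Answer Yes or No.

No

φ(25) = φ(5^2) = 5·(5−1) = 20 = 2^2 · 5.
It suffices to check that the order of 7 is not a proper divisor of 20: compute 7^(20/q) for q ∈ {2, 5}.
7^10 ≡ 24 (mod 25)  [q = 2: ≢ 1 ✓]
7^4 ≡ 1 (mod 25)  [q = 5: ≡ 1 ✗]
Since 7^4 ≡ 1, the order of 7 divides 4 < 20, so 7 is not a primitive root.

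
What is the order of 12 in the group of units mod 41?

40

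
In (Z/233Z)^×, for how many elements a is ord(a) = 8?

4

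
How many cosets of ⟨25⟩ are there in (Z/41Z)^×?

Since 25 ∈ (Z/41Z)^×, its order divides φ(41) = 41 − 1 = 40 = 2^3 · 5.
Divisors of 40: 1, 2, 4, 5, 8, 10, 20, 40.
Check 25^d mod 41 for each divisor in increasing order:
25^1 ≡ 25 (mod 41)
25^2 ≡ 10 (mod 41)
25^4 ≡ 18 (mod 41)
25^5 ≡ 40 (mod 41)
25^8 ≡ 37 (mod 41)
25^10 ≡ 1 (mod 41) ✓
Thus |⟨25⟩| = ord(25) = 10.
Index = |(Z/41Z)^×| / |⟨25⟩| = 40 / 10 = 4.

4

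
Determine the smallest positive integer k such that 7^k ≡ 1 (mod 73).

24

Since 7 ∈ (Z/73Z)^×, its order divides φ(73) = 73 − 1 = 72 = 2^3 · 3^2.
Divisors of 72: 1, 2, 3, 4, 6, 8, 9, 12, 18, 24, 36, 72.
Test each divisor d:
7^1 ≡ 7 (mod 73)
7^2 ≡ 49 (mod 73)
7^3 ≡ 51 (mod 73)
7^4 ≡ 65 (mod 73)
7^6 ≡ 46 (mod 73)
7^8 ≡ 64 (mod 73)
7^9 ≡ 10 (mod 73)
7^12 ≡ 72 (mod 73)
7^18 ≡ 27 (mod 73)
7^24 ≡ 1 (mod 73) ✓
The smallest such exponent is 24, so the order of 7 is 24.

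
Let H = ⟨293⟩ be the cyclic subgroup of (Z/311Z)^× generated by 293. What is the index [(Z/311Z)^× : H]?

By Lagrange's theorem, ord_311(293) divides φ(311) = 311 − 1 = 310 = 2 · 5 · 31.
Divisors of 310: 1, 2, 5, 10, 31, 62, 155, 310.
Check 293^d mod 311 for each divisor in increasing order:
293^1 ≡ 293 (mod 311)
293^2 ≡ 13 (mod 311)
293^5 ≡ 68 (mod 311)
293^10 ≡ 270 (mod 311)
293^31 ≡ 310 (mod 311)
293^62 ≡ 1 (mod 311) ✓
The order of 293 is 62, so the subgroup it generates has 62 elements.
Index = |(Z/311Z)^×| / |⟨293⟩| = 310 / 62 = 5.

5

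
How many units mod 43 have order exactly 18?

φ(43) = 43 − 1 = 42 = 2 · 3 · 7.
Since (Z/43Z)^× is cyclic of order 42, the number of elements of order d is φ(d) when d | 42 and 0 otherwise.
Since 18 ∤ 42, the count is 0.

0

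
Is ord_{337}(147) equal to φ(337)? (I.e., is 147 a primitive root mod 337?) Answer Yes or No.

φ(337) = 337 − 1 = 336 = 2^4 · 3 · 7.
It suffices to check that the order of 147 is not a proper divisor of 336: compute 147^(336/q) for q ∈ {2, 3, 7}.
147^168 ≡ 1 (mod 337)  [q = 2: ≡ 1 ✗]
147^112 ≡ 208 (mod 337)  [q = 3: ≢ 1 ✓]
147^48 ≡ 8 (mod 337)  [q = 7: ≢ 1 ✓]
Since 147^168 ≡ 1, the order of 147 divides 168 < 336, so 147 is not a primitive root.

No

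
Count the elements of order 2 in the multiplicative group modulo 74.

φ(74) = φ(2)·φ(37) = 1·36 = 36 = 2^2 · 3^2.
(Z/74Z)^× is cyclic (|G| = 36); a cyclic group of order m has exactly φ(d) elements of each order d | m, and none otherwise.
2 | 36, and φ(2) = 2 − 1 = 1.

1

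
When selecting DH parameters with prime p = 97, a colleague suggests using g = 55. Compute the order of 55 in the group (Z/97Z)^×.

ord(55) | φ(97) = 97 − 1 = 96 = 2^5 · 3.
Divisors of 96: 1, 2, 3, 4, 6, 8, 12, 16, 24, 32, 48, 96.
Check 55^d mod 97 for each divisor in increasing order:
55^1 ≡ 55 (mod 97)
55^2 ≡ 18 (mod 97)
55^3 ≡ 20 (mod 97)
55^4 ≡ 33 (mod 97)
55^6 ≡ 12 (mod 97)
55^8 ≡ 22 (mod 97)
55^12 ≡ 47 (mod 97)
55^16 ≡ 96 (mod 97)
55^24 ≡ 75 (mod 97)
55^32 ≡ 1 (mod 97) ✓
Hence ord(55) = 32.

32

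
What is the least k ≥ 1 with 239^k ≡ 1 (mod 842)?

21

By Lagrange's theorem, ord_842(239) divides φ(842) = φ(2)·φ(421) = 1·420 = 420 = 2^2 · 3 · 5 · 7.
Divisors of 420: 1, 2, 3, 4, 5, 6, 7, 10, 12, 14, 15, 20, 21, 28, 30, 35, 42, 60, 70, 84, 105, 140, 210, 420.
Compute 239^d (mod 842) for the divisors d until we hit 1:
239^1 ≡ 239 (mod 842)
239^2 ≡ 707 (mod 842)
239^3 ≡ 573 (mod 842)
239^4 ≡ 543 (mod 842)
239^5 ≡ 109 (mod 842)
239^6 ≡ 791 (mod 842)
239^7 ≡ 441 (mod 842)
239^10 ≡ 93 (mod 842)
239^12 ≡ 75 (mod 842)
239^14 ≡ 821 (mod 842)
239^15 ≡ 33 (mod 842)
239^20 ≡ 229 (mod 842)
239^21 ≡ 1 (mod 842) ✓
Therefore the multiplicative order of 239 modulo 842 is 21.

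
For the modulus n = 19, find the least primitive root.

φ(19) = 19 − 1 = 18 = 2 · 3^2.
g is a primitive root iff g^(18/q) ≢ 1 (mod 19) for each prime q ∈ {2, 3}.
g = 2: 2^9 ≡ 18; 2^6 ≡ 7 — none is 1, so 2 is a primitive root.
Hence the least primitive root of 19 is 2.

2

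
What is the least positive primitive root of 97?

5

φ(97) = 97 − 1 = 96 = 2^5 · 3.
Test candidates g = 2, 3, … against the prime factors q ∈ {2, 3} of φ(97): g is a generator iff g^(96/q) ≢ 1 for every such q.
g = 2: 2^48 ≡ 1 — hits 1, so not a primitive root.
g = 3: 3^48 ≡ 1 — hits 1, so not a primitive root.
g = 4: 4^48 ≡ 1 — hits 1, so not a primitive root.
g = 5: 5^48 ≡ 96; 5^32 ≡ 35 — none is 1, so 5 is a primitive root.
The smallest primitive root modulo 97 is 5.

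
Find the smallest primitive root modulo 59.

2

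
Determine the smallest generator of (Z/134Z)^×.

7

φ(134) = φ(2)·φ(67) = 1·66 = 66 = 2 · 3 · 11.
Test candidates g = 2, 3, … against the prime factors q ∈ {2, 3, 11} of φ(134): g is a generator iff g^(66/q) ≢ 1 for every such q.
g = 2: gcd(2, 134) = 2 > 1, not a unit — skip.
g = 3: 3^33 ≡ 133; 3^22 ≡ 1 — hits 1, so not a primitive root.
g = 4: gcd(4, 134) = 2 > 1, not a unit — skip.
g = 5: 5^33 ≡ 133; 5^22 ≡ 1 — hits 1, so not a primitive root.
g = 6: gcd(6, 134) = 2 > 1, not a unit — skip.
g = 7: 7^33 ≡ 133; 7^22 ≡ 29; 7^6 ≡ 131 — none is 1, so 7 is a primitive root.
The smallest primitive root modulo 134 is 7.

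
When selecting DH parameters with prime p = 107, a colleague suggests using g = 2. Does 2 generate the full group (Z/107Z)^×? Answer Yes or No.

Yes

φ(107) = 107 − 1 = 106 = 2 · 53.
Test 2^(106/q) mod 107 for each prime factor q of 106:
2^53 ≡ 106 (mod 107)  [q = 2: ≢ 1 ✓]
2^2 ≡ 4 (mod 107)  [q = 53: ≢ 1 ✓]
All checks pass, so 2 has order 106 and is a primitive root modulo 107.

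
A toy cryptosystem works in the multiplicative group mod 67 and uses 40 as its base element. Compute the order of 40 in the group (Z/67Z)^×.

By Lagrange's theorem, ord_67(40) divides φ(67) = 67 − 1 = 66 = 2 · 3 · 11.
Divisors of 66: 1, 2, 3, 6, 11, 22, 33, 66.
Evaluate successive powers at the divisors of 66:
40^1 ≡ 40 (mod 67)
40^2 ≡ 59 (mod 67)
40^3 ≡ 15 (mod 67)
40^6 ≡ 24 (mod 67)
40^11 ≡ 1 (mod 67) ✓
So ord_67(40) = 11.

11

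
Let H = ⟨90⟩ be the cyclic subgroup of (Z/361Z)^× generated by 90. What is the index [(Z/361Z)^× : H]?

1

The order of 90 must divide φ(361) = φ(19^2) = 19·(19−1) = 342 = 2 · 3^2 · 19.
Divisors of 342: 1, 2, 3, 6, 9, 18, 19, 38, 57, 114, 171, 342.
Check 90^d mod 361 for each divisor in increasing order:
90^1 ≡ 90
90^2 ≡ 158
90^3 ≡ 141
90^6 ≡ 26
90^9 ≡ 56
90^18 ≡ 248
90^19 ≡ 299
90^38 ≡ 234
90^57 ≡ 293
90^114 ≡ 292
90^171 ≡ 360
90^342 ≡ 1
Thus |⟨90⟩| = ord(90) = 342.
[(Z/361Z)^× : ⟨90⟩] = 342/342 = 1.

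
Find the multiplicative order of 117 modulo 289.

136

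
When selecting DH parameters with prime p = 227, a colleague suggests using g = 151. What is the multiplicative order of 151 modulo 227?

The order of 151 must divide φ(227) = 227 − 1 = 226 = 2 · 113.
Divisors of 226: 1, 2, 113, 226.
Check 151^d mod 227 for each divisor in increasing order:
151^1 ≡ 151 (mod 227)
151^2 ≡ 101 (mod 227)
151^113 ≡ 226 (mod 227)
151^226 ≡ 1 (mod 227) ✓
Hence ord(151) = 226.

226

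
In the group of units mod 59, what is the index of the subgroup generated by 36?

2

The order of 36 must divide φ(59) = 59 − 1 = 58 = 2 · 29.
Divisors of 58: 1, 2, 29, 58.
Test each divisor d:
36^1 ≡ 36 (mod 59)
36^2 ≡ 57 (mod 59)
36^29 ≡ 1 (mod 59) ✓
Thus |⟨36⟩| = ord(36) = 29.
[(Z/59Z)^× : ⟨36⟩] = 58/29 = 2.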